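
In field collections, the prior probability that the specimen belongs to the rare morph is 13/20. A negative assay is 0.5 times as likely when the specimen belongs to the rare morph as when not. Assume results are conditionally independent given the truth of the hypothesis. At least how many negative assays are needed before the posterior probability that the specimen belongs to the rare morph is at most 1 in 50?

7

Prior odds: 0.65 ÷ 0.35 = 13/7.
Likelihood ratio per negative assay = 0.5.
Target odds: 0.02 ÷ 0.98 = 1/49.
Need (13/7) × 0.5ⁿ ≤ 1/49, i.e. 0.5ⁿ ≤ 1/91.
0.5⁶ = 0.015625 is still above 1/91 but 0.5⁷ = 0.0078125 is at or below it, so n = 7.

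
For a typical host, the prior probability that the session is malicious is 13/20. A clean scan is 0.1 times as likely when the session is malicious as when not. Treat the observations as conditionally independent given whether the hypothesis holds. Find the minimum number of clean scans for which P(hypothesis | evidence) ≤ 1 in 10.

Prior odds = 0.65/0.35 = 13/7.
Likelihood ratio per clean scan = 0.1.
Target posterior odds = 0.1/0.9 = 1/9.
Need (13/7) × 0.1ⁿ ≤ 1/9, i.e. 0.1ⁿ ≤ 7/117.
0.1¹ = 0.1 is still above 7/117 but 0.1² = 0.01 is at or below it, so n = 2.

2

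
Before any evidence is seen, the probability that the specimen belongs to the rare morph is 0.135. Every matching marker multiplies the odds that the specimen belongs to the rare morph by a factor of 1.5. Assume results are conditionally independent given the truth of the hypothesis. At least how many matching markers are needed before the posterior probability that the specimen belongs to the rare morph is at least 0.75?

Prior odds = 0.135/0.865 = 27/173.
Likelihood ratio per matching marker = 1.5.
Target odds: 0.75 ÷ 0.25 = 3.
Require 1.5ⁿ ≥ 3 ÷ (27/173) = 173/9.
1.5⁷ = 17.0859375 falls short of 173/9 but 1.5⁸ = 25.62890625 reaches it, so n = 8.

8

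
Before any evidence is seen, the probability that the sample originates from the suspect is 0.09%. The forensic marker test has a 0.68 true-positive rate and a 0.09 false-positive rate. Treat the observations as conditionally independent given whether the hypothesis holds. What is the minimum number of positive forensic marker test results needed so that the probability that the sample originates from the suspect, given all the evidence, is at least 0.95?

Prior odds: 0.0009 ÷ 0.9991 = 9/9991.
Likelihood ratio of a positive result = 0.68/0.09 = 68/9.
Target odds: 0.95 ÷ 0.05 = 19.
Require (68/9)ⁿ ≥ 19 ÷ (9/9991) = 189829/9.
(68/9)⁴ = 21381376/6561 falls short of 189829/9 but (68/9)⁵ ≈24622.5 reaches it, so n = 5.

5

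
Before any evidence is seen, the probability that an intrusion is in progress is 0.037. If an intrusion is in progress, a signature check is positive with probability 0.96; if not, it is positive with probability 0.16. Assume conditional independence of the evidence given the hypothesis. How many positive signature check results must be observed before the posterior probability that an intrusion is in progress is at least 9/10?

4

Prior odds: 0.037 ÷ 0.963 = 37/963.
Likelihood ratio of a positive = 0.96/0.16 = 6.
Target odds: 0.9 ÷ 0.1 = 9.
Need (37/963) × 6ⁿ ≥ 9, i.e. 6ⁿ ≥ 8667/37.
6³ = 216 falls short of 8667/37 but 6⁴ = 1296 reaches it, so n = 4.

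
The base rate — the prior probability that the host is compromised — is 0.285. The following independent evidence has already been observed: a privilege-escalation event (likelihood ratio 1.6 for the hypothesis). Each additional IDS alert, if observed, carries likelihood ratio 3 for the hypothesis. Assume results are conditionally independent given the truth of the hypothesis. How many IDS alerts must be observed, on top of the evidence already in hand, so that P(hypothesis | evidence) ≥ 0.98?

4

Prior odds = 0.285/0.715 = 57/143.
Bayes factor of the evidence already in hand = 1.6.
Odds after that evidence = (57/143) × 1.6 = 456/715.
Target odds = 0.98/0.02 = 49.
Need 3ⁿ ≥ 49 ÷ (456/715) = 35035/456.
3³ = 27 falls short of 35035/456 but 3⁴ = 81 reaches it, so n = 4.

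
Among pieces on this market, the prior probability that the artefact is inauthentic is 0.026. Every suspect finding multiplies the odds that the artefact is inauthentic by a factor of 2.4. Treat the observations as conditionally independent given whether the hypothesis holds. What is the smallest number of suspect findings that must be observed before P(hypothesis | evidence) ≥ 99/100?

Prior odds: 0.026 ÷ 0.974 = 13/487.
Likelihood ratio per suspect finding = 2.4.
Target posterior odds = 0.99/0.01 = 99.
Need (13/487) × 2.4ⁿ ≥ 99, i.e. 2.4ⁿ ≥ 48213/13.
2.4⁹ ≈2641.81 falls short of 48213/13 but 2.4¹⁰ ≈6340.34 reaches it, so n = 10.

10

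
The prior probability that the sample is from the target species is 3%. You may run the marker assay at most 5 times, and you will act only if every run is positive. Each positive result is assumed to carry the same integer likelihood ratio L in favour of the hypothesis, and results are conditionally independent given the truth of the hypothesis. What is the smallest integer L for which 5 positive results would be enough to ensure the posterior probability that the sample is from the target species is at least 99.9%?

8

Prior odds = 0.03/0.97 = 3/97.
Target odds = 0.999/0.001 = 999.
Need L⁵ ≥ 999 ÷ (3/97) = 32301.
7⁵ = 16807 < 32301 ≤ 32768 = 8⁵, so L = 8.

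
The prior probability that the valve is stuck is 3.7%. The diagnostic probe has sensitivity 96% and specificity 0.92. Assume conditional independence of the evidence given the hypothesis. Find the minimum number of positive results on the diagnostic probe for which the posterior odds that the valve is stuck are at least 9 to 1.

3

Prior odds = 0.037/0.963 = 37/963.
False-positive rate = 1 − 0.92 = 0.08; likelihood ratio of a positive = 0.96/0.08 = 12.
Target odds = 9.
Require 12ⁿ ≥ 9 ÷ (37/963) = 8667/37.
12² = 144 falls short of 8667/37 but 12³ = 1728 reaches it, so n = 3.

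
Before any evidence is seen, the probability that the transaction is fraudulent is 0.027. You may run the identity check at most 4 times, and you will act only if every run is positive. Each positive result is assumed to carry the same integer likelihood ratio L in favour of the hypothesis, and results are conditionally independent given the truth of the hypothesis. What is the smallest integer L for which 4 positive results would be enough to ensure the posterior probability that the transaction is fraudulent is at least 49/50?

Prior odds = 0.027/0.973 = 27/973.
Target odds = 0.98/0.02 = 49.
Need L⁴ ≥ 49 ÷ (27/973) = 47677/27.
6⁴ = 1296 < 47677/27 ≤ 2401 = 7⁴, so L = 7.

7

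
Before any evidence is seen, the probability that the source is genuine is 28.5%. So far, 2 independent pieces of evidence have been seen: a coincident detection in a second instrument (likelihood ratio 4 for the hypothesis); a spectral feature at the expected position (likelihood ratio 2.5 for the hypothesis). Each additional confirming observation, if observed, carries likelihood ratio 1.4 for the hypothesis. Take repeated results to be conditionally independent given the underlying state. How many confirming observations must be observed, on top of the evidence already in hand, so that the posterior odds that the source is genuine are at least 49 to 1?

Prior odds = 0.285/0.715 = 57/143.
Combined Bayes factor of the evidence already in hand = 4 × 2.5 = 10.
Odds after that evidence = (57/143) × 10 = 570/143.
Target odds = 49.
Need 1.4ⁿ ≥ 49 ÷ (570/143) = 7007/570.
1.4⁷ = 823543/78125 falls short of 7007/570 but 1.4⁸ = 5764801/390625 reaches it, so n = 8.

8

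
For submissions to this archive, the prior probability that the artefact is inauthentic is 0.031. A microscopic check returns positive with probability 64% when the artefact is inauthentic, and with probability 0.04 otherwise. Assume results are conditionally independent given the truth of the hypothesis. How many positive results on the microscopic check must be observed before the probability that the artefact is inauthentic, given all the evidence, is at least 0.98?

Prior odds = 0.031/0.969 = 31/969.
Likelihood ratio of a positive result = 0.64/0.04 = 16.
Target odds: 0.98 ÷ 0.02 = 49.
Require 16ⁿ ≥ 49 ÷ (31/969) = 47481/31.
16² = 256 falls short of 47481/31 but 16³ = 4096 reaches it, so n = 3.

3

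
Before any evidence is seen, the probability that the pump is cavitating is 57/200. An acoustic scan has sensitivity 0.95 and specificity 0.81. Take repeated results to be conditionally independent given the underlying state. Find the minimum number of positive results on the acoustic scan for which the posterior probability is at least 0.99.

Prior odds: 0.285 ÷ 0.715 = 57/143.
False-positive rate = 1 − 0.81 = 0.19; likelihood ratio of a positive = 0.95/0.19 = 5.
Target posterior odds = 0.99/0.01 = 99.
Require 5ⁿ ≥ 99 ÷ (57/143) = 4719/19.
5³ = 125 falls short of 4719/19 but 5⁴ = 625 reaches it, so n = 4.

4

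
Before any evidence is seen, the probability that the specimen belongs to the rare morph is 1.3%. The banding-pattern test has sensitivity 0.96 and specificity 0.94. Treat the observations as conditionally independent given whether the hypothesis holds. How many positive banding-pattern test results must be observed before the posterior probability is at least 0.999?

Prior odds = 0.013/0.987 = 13/987.
False-positive rate = 1 − 0.94 = 0.06; likelihood ratio of a positive = 0.96/0.06 = 16.
Target posterior odds = 0.999/0.001 = 999.
Need (13/987) × 16ⁿ ≥ 999, i.e. 16ⁿ ≥ 986013/13.
16⁴ = 65536 falls short of 986013/13 but 16⁵ = 1048576 reaches it, so n = 5.

5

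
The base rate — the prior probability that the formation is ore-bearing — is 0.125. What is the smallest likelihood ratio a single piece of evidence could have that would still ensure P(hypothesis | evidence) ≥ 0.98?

Prior odds = 0.125/0.875 = 1/7.
Target odds = 0.98/0.02 = 49.
Required Bayes factor = 49 ÷ (1/7) = 343.

343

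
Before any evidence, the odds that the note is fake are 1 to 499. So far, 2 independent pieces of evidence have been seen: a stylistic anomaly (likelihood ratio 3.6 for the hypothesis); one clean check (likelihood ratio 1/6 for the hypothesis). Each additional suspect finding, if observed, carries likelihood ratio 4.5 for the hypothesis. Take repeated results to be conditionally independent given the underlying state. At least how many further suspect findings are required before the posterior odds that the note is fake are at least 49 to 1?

8

Prior odds = 1/499.
Combined Bayes factor of the evidence already in hand = 3.6 × (1/6) = 0.6.
Odds after that evidence = (1/499) × 0.6 = 3/2495.
Target odds = 49.
Need 4.5ⁿ ≥ 49 ÷ (3/2495) = 122255/3.
4.5⁷ = 4782969/128 falls short of 122255/3 but 4.5⁸ = 43046721/256 reaches it, so n = 8.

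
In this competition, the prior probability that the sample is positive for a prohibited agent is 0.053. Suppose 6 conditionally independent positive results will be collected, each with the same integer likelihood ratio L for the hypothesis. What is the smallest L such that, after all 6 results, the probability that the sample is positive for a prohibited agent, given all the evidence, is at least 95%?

3

Prior odds = 0.053/0.947 = 53/947.
Target odds = 0.95/0.05 = 19.
Need L⁶ ≥ 19 ÷ (53/947) = 17993/53.
2⁶ = 64 < 17993/53 ≤ 729 = 3⁶, so L = 3.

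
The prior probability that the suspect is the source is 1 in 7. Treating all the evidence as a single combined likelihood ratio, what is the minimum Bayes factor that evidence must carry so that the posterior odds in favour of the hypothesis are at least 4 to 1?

Prior odds = (1/7)/(6/7) = 1/6.
Target odds = 4.
Required Bayes factor = 4 ÷ (1/6) = 24.

24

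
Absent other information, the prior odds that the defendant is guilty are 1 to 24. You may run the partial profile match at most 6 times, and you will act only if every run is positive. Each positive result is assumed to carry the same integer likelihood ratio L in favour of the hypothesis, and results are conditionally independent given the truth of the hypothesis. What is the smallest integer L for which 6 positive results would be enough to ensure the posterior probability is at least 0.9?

3

Prior odds = 1/24.
Target odds = 0.9/0.1 = 9.
Need L⁶ ≥ 9 ÷ (1/24) = 216.
2⁶ = 64 < 216 ≤ 729 = 3⁶, so L = 3.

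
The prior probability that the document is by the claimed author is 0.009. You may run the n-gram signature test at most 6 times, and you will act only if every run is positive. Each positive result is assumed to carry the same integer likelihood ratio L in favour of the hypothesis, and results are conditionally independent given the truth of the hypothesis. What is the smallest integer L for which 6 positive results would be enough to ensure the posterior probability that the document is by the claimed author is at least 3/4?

Prior odds = 0.009/0.991 = 9/991.
Target odds = 0.75/0.25 = 3.
Need L⁶ ≥ 3 ÷ (9/991) = 991/3.
2⁶ = 64 < 991/3 ≤ 729 = 3⁶, so L = 3.

3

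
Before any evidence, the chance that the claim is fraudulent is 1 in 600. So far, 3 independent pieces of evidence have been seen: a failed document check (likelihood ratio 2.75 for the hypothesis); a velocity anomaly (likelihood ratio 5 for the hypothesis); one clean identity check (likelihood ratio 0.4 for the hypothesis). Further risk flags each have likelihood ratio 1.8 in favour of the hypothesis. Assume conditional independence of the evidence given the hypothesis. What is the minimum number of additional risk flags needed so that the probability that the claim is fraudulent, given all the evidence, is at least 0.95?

Prior odds = (1/600)/(599/600) = 1/599.
Combined Bayes factor of the evidence already in hand = 2.75 × 5 × 0.4 = 5.5.
Odds after that evidence = (1/599) × 5.5 = 11/1198.
Target odds = 0.95/0.05 = 19.
Need 1.8ⁿ ≥ 19 ÷ (11/1198) = 22762/11.
1.8¹² ≈1156.83 falls short of 22762/11 but 1.8¹³ ≈2082.3 reaches it, so n = 13.

13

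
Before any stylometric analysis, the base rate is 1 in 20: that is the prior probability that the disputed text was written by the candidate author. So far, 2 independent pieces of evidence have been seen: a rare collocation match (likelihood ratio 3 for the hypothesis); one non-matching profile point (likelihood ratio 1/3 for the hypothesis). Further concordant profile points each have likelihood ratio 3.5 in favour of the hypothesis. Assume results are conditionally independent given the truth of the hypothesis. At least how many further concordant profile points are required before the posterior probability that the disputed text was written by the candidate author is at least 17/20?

Prior odds = 0.05/0.95 = 1/19.
Combined Bayes factor of the evidence already in hand = 3 × (1/3) = 1.
Odds after that evidence = (1/19) × 1 = 1/19.
Target odds = 0.85/0.15 = 17/3.
Need 3.5ⁿ ≥ 17/3 ÷ (1/19) = 323/3.
3.5³ = 42.875 falls short of 323/3 but 3.5⁴ = 150.0625 reaches it, so n = 4.

4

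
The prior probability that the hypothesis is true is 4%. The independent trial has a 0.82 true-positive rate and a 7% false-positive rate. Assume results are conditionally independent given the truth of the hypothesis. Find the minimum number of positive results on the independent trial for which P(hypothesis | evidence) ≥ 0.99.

Prior odds = 0.04/0.96 = 1/24.
Likelihood ratio of a positive result = 0.82/0.07 = 82/7.
Target odds: 0.99 ÷ 0.01 = 99.
Need (1/24) × (82/7)ⁿ ≥ 99, i.e. (82/7)ⁿ ≥ 2376.
(82/7)³ = 551368/343 falls short of 2376 but (82/7)⁴ = 45212176/2401 reaches it, so n = 4.

4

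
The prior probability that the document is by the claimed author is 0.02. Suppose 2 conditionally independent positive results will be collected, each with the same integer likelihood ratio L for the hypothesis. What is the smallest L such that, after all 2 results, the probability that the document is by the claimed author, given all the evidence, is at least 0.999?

Prior odds = 0.02/0.98 = 1/49.
Target odds = 0.999/0.001 = 999.
Need L² ≥ 999 ÷ (1/49) = 48951.
221² = 48841 < 48951 ≤ 49284 = 222², so L = 222.

222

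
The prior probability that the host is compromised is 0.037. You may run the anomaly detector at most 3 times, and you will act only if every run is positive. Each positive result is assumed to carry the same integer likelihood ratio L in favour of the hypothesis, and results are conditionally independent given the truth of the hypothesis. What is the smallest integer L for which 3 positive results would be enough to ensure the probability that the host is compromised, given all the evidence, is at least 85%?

6

Prior odds = 0.037/0.963 = 37/963.
Target odds = 0.85/0.15 = 17/3.
Need L³ ≥ 17/3 ÷ (37/963) = 5457/37.
5³ = 125 < 5457/37 ≤ 216 = 6³, so L = 6.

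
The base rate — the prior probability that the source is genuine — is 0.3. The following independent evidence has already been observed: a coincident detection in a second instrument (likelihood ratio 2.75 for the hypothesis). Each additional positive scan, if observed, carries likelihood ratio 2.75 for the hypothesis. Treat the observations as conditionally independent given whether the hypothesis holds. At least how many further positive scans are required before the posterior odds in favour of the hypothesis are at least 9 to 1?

3

Prior odds = 0.3/0.7 = 3/7.
Bayes factor of the evidence already in hand = 2.75.
Odds after that evidence = (3/7) × 2.75 = 33/28.
Target odds = 9.
Need 2.75ⁿ ≥ 9 ÷ (33/28) = 84/11.
2.75² = 7.5625 falls short of 84/11 but 2.75³ = 20.796875 reaches it, so n = 3.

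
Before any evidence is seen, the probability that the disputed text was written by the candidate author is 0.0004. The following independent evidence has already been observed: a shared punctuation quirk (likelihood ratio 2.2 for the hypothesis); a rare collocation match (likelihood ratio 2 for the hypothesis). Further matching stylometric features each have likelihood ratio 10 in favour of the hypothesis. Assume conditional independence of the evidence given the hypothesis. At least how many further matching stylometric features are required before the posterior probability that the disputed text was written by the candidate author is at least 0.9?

Prior odds = 0.0004/0.9996 = 1/2499.
Combined Bayes factor of the evidence already in hand = 2.2 × 2 = 4.4.
Odds after that evidence = (1/2499) × 4.4 = 22/12495.
Target odds = 0.9/0.1 = 9.
Need 10ⁿ ≥ 9 ÷ (22/12495) = 112455/22.
10³ = 1000 falls short of 112455/22 but 10⁴ = 10000 reaches it, so n = 4.

4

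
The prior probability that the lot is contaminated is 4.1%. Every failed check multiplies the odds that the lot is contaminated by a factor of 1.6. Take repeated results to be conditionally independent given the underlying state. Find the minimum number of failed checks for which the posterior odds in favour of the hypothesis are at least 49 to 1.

Prior odds = 0.041/0.959 = 41/959.
Likelihood ratio per failed check = 1.6.
Target odds = 49.
Need (41/959) × 1.6ⁿ ≥ 49, i.e. 1.6ⁿ ≥ 46991/41.
1.6¹⁴ ≈720.576 falls short of 46991/41 but 1.6¹⁵ ≈1152.92 reaches it, so n = 15.

15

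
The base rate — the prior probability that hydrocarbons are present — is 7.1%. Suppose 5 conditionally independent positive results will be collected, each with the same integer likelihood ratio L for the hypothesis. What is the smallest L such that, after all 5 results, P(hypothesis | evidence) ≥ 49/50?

Prior odds = 0.071/0.929 = 71/929.
Target odds = 0.98/0.02 = 49.
Need L⁵ ≥ 49 ÷ (71/929) = 45521/71.
3⁵ = 243 < 45521/71 ≤ 1024 = 4⁵, so L = 4.

4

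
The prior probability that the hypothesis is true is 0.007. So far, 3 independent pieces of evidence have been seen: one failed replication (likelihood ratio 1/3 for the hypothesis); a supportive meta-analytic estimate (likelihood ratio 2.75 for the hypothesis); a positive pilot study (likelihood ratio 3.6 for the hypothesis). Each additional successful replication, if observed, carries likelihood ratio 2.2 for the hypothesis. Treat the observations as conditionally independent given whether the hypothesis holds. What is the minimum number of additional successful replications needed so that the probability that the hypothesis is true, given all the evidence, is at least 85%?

7

Prior odds = 0.007/0.993 = 7/993.
Combined Bayes factor of the evidence already in hand = (1/3) × 2.75 × 3.6 = 3.3.
Odds after that evidence = (7/993) × 3.3 = 77/3310.
Target odds = 0.85/0.15 = 17/3.
Need 2.2ⁿ ≥ 17/3 ÷ (77/3310) = 56270/231.
2.2⁶ = 1771561/15625 falls short of 56270/231 but 2.2⁷ = 19487171/78125 reaches it, so n = 7.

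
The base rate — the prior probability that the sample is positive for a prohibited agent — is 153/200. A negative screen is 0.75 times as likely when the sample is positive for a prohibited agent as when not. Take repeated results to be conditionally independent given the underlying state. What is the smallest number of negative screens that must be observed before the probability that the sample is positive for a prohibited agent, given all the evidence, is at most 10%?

12

Prior odds: 0.765 ÷ 0.235 = 153/47.
Likelihood ratio per negative screen = 0.75.
Target odds: 0.1 ÷ 0.9 = 1/9.
Need (153/47) × 0.75ⁿ ≤ 1/9, i.e. 0.75ⁿ ≤ 47/1377.
0.75¹¹ = 177147/4194304 is still above 47/1377 but 0.75¹² = 531441/16777216 is at or below it, so n = 12.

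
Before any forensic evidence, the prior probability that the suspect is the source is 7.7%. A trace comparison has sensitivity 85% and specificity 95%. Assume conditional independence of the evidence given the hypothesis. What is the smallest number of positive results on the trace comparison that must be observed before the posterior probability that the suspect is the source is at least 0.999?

Prior odds = 0.077/0.923 = 77/923.
False-positive rate = 1 − 0.95 = 0.05; likelihood ratio of a positive = 0.85/0.05 = 17.
Target posterior odds = 0.999/0.001 = 999.
Require 17ⁿ ≥ 999 ÷ (77/923) = 922077/77.
17³ = 4913 falls short of 922077/77 but 17⁴ = 83521 reaches it, so n = 4.

4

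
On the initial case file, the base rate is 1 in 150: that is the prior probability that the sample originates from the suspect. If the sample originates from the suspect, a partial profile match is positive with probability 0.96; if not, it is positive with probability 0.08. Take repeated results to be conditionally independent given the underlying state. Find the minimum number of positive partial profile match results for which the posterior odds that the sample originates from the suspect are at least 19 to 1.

Prior odds = (1/150)/(149/150) = 1/149.
Likelihood ratio of a positive = 0.96/0.08 = 12.
Target odds = 19.
Need (1/149) × 12ⁿ ≥ 19, i.e. 12ⁿ ≥ 2831.
12³ = 1728 falls short of 2831 but 12⁴ = 20736 reaches it, so n = 4.

4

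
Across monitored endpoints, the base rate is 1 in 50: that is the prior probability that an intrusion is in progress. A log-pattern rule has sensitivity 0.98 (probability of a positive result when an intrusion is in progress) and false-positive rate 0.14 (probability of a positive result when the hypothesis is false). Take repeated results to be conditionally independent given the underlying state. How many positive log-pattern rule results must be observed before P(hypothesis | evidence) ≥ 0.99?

5

Prior odds: 0.02 ÷ 0.98 = 1/49.
Likelihood ratio of a positive result = 0.98/0.14 = 7.
Target posterior odds = 0.99/0.01 = 99.
Require 7ⁿ ≥ 99 ÷ (1/49) = 4851.
7⁴ = 2401 falls short of 4851 but 7⁵ = 16807 reaches it, so n = 5.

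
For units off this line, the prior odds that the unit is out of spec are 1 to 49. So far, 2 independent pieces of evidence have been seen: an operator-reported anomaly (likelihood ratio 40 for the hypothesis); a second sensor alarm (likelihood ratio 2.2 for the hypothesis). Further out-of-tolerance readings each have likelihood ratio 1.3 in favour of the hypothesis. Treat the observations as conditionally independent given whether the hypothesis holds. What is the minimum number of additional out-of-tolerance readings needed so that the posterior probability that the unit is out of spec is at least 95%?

9

Prior odds = 1/49.
Combined Bayes factor of the evidence already in hand = 40 × 2.2 = 88.
Odds after that evidence = (1/49) × 88 = 88/49.
Target odds = 0.95/0.05 = 19.
Need 1.3ⁿ ≥ 19 ÷ (88/49) = 931/88.
1.3⁸ = 815730721/100000000 falls short of 931/88 but 1.3⁹ ≈10.6045 reaches it, so n = 9.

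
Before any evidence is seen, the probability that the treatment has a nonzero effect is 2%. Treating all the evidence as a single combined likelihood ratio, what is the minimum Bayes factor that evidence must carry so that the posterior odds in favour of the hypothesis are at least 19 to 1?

Prior odds = 0.02/0.98 = 1/49.
Target odds = 19.
Required Bayes factor = 19 ÷ (1/49) = 931.

931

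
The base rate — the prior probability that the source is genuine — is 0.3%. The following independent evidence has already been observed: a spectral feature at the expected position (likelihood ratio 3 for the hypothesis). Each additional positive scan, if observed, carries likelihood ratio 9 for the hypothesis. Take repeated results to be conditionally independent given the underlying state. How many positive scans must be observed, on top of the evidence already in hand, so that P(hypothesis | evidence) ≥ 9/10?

Prior odds = 0.003/0.997 = 3/997.
Bayes factor of the evidence already in hand = 3.
Odds after that evidence = (3/997) × 3 = 9/997.
Target odds = 0.9/0.1 = 9.
Need 9ⁿ ≥ 9 ÷ (9/997) = 997.
9³ = 729 falls short of 997 but 9⁴ = 6561 reaches it, so n = 4.

4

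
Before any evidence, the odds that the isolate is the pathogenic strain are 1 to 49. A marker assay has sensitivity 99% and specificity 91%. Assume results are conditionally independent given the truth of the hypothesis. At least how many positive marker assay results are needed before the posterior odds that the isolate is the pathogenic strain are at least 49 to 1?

Prior odds = 1/49.
False-positive rate = 1 − 0.91 = 0.09; likelihood ratio of a positive = 0.99/0.09 = 11.
Target odds = 49.
Require 11ⁿ ≥ 49 ÷ (1/49) = 2401.
11³ = 1331 falls short of 2401 but 11⁴ = 14641 reaches it, so n = 4.

4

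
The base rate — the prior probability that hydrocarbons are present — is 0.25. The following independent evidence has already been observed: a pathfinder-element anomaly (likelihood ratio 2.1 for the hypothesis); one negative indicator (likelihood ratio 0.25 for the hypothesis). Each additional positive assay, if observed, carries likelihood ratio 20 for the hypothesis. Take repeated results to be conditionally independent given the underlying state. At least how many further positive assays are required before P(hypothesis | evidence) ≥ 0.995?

3

Prior odds = 0.25/0.75 = 1/3.
Combined Bayes factor of the evidence already in hand = 2.1 × 0.25 = 0.525.
Odds after that evidence = (1/3) × 0.525 = 0.175.
Target odds = 0.995/0.005 = 199.
Need 20ⁿ ≥ 199 ÷ 0.175 = 7960/7.
20² = 400 falls short of 7960/7 but 20³ = 8000 reaches it, so n = 3.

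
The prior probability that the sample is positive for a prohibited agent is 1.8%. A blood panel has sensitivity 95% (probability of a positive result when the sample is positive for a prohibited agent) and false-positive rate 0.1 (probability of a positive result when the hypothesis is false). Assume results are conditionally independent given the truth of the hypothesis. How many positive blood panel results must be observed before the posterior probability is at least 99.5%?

5

Prior odds: 0.018 ÷ 0.982 = 9/491.
Likelihood ratio of a positive result = 0.95/0.1 = 9.5.
Target posterior odds = 0.995/0.005 = 199.
Require 9.5ⁿ ≥ 199 ÷ (9/491) = 97709/9.
9.5⁴ = 8145.0625 falls short of 97709/9 but 9.5⁵ = 77378.09375 reaches it, so n = 5.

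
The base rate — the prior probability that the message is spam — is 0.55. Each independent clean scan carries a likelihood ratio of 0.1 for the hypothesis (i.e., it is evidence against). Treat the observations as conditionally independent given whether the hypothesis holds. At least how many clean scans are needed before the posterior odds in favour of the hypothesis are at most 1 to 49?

Prior odds: 0.55 ÷ 0.45 = 11/9.
Likelihood ratio per clean scan = 0.1.
Target odds = 1/49.
Require 0.1ⁿ ≤ 1/49 ÷ (11/9) = 9/539.
0.1¹ = 0.1 is still above 9/539 but 0.1² = 0.01 is at or below it, so n = 2.

2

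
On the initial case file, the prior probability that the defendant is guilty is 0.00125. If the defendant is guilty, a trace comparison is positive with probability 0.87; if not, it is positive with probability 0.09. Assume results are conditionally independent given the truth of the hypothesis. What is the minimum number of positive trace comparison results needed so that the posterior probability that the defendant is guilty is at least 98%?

5

Prior odds = 0.00125/0.99875 = 1/799.
Likelihood ratio of a positive = 0.87/0.09 = 29/3.
Target odds: 0.98 ÷ 0.02 = 49.
Need (1/799) × (29/3)ⁿ ≥ 49, i.e. (29/3)ⁿ ≥ 39151.
(29/3)⁴ = 707281/81 falls short of 39151 but (29/3)⁵ = 20511149/243 reaches it, so n = 5.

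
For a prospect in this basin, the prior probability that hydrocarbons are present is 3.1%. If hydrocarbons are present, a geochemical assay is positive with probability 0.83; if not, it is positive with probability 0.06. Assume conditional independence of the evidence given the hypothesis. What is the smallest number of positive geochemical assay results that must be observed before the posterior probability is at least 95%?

Prior odds: 0.031 ÷ 0.969 = 31/969.
Likelihood ratio of a positive = 0.83/0.06 = 83/6.
Target odds: 0.95 ÷ 0.05 = 19.
Need (31/969) × (83/6)ⁿ ≥ 19, i.e. (83/6)ⁿ ≥ 18411/31.
(83/6)² = 6889/36 falls short of 18411/31 but (83/6)³ = 571787/216 reaches it, so n = 3.

3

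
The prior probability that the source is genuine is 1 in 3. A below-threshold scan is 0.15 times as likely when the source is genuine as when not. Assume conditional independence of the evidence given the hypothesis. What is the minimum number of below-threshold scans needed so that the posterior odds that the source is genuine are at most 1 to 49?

2

Prior odds: (1/3) ÷ (2/3) = 0.5.
Likelihood ratio per below-threshold scan = 0.15.
Target odds = 1/49.
Need 0.5 × 0.15ⁿ ≤ 1/49, i.e. 0.15ⁿ ≤ 2/49.
0.15¹ = 0.15 is still above 2/49 but 0.15² = 0.0225 is at or below it, so n = 2.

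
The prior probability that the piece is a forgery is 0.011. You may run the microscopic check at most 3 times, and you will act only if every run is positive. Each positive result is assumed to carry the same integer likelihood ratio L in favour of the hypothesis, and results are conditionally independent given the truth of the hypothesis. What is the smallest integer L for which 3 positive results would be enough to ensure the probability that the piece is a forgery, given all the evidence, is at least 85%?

8

Prior odds = 0.011/0.989 = 11/989.
Target odds = 0.85/0.15 = 17/3.
Need L³ ≥ 17/3 ÷ (11/989) = 16813/33.
7³ = 343 < 16813/33 ≤ 512 = 8³, so L = 8.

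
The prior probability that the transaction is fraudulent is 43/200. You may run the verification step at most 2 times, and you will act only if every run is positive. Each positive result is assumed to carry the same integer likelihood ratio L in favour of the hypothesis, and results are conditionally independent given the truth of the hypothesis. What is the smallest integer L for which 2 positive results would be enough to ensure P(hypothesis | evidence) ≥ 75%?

Prior odds = 0.215/0.785 = 43/157.
Target odds = 0.75/0.25 = 3.
Need L² ≥ 3 ÷ (43/157) = 471/43.
3² = 9 < 471/43 ≤ 16 = 4², so L = 4.

4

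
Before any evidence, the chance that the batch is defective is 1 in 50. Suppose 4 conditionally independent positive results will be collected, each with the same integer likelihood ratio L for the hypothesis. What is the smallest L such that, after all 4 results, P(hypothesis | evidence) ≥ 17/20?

Prior odds = 0.02/0.98 = 1/49.
Target odds = 0.85/0.15 = 17/3.
Need L⁴ ≥ 17/3 ÷ (1/49) = 833/3.
4⁴ = 256 < 833/3 ≤ 625 = 5⁴, so L = 5.

5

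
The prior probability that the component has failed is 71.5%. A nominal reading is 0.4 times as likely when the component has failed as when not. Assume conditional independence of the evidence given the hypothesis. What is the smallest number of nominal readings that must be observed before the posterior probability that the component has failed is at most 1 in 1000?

9

Prior odds = 0.715/0.285 = 143/57.
Likelihood ratio per nominal reading = 0.4.
Target posterior odds = 0.001/0.999 = 1/999.
Need (143/57) × 0.4ⁿ ≤ 1/999, i.e. 0.4ⁿ ≤ 19/47619.
0.4⁸ = 256/390625 is still above 19/47619 but 0.4⁹ = 512/1953125 is at or below it, so n = 9.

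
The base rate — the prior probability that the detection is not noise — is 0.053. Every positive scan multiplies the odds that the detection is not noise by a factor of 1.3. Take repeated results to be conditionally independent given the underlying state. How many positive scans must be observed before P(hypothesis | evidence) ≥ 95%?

23

Prior odds = 0.053/0.947 = 53/947.
Likelihood ratio per positive scan = 1.3.
Target odds: 0.95 ÷ 0.05 = 19.
Need (53/947) × 1.3ⁿ ≥ 19, i.e. 1.3ⁿ ≥ 17993/53.
1.3²² ≈321.184 falls short of 17993/53 but 1.3²³ ≈417.539 reaches it, so n = 23.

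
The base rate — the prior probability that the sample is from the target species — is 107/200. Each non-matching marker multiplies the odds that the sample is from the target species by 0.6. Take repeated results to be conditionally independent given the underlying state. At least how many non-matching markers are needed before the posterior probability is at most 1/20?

7

Prior odds: 0.535 ÷ 0.465 = 107/93.
Likelihood ratio per non-matching marker = 0.6.
Target odds: 0.05 ÷ 0.95 = 1/19.
Need (107/93) × 0.6ⁿ ≤ 1/19, i.e. 0.6ⁿ ≤ 93/2033.
0.6⁶ = 729/15625 is still above 93/2033 but 0.6⁷ = 2187/78125 is at or below it, so n = 7.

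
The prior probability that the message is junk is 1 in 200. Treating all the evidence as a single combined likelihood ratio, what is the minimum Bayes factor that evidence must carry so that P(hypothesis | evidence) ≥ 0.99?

Prior odds = 0.005/0.995 = 1/199.
Target odds = 0.99/0.01 = 99.
Required Bayes factor = 99 ÷ (1/199) = 19701.

19701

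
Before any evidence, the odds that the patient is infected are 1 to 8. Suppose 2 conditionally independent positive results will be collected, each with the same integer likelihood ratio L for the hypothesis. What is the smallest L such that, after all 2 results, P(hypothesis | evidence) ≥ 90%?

Prior odds = 0.125.
Target odds = 0.9/0.1 = 9.
Need L² ≥ 9 ÷ 0.125 = 72.
8² = 64 < 72 ≤ 81 = 9², so L = 9.

9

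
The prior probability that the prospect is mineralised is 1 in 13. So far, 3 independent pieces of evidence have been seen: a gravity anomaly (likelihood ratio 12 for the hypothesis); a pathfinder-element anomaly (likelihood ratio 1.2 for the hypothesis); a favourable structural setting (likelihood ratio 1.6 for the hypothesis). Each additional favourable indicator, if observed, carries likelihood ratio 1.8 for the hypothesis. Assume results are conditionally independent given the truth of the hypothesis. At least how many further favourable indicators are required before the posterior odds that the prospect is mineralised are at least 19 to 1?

4

Prior odds = (1/13)/(12/13) = 1/12.
Combined Bayes factor of the evidence already in hand = 12 × 1.2 × 1.6 = 23.04.
Odds after that evidence = (1/12) × 23.04 = 1.92.
Target odds = 19.
Need 1.8ⁿ ≥ 19 ÷ 1.92 = 475/48.
1.8³ = 5.832 falls short of 475/48 but 1.8⁴ = 10.4976 reaches it, so n = 4.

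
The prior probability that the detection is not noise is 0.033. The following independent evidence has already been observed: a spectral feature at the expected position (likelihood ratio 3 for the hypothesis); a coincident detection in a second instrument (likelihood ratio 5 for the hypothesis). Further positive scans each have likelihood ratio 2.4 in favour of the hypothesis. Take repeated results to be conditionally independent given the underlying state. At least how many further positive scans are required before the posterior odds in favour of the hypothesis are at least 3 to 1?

Prior odds = 0.033/0.967 = 33/967.
Combined Bayes factor of the evidence already in hand = 3 × 5 = 15.
Odds after that evidence = (33/967) × 15 = 495/967.
Target odds = 3.
Need 2.4ⁿ ≥ 3 ÷ (495/967) = 967/165.
2.4² = 5.76 falls short of 967/165 but 2.4³ = 13.824 reaches it, so n = 3.

3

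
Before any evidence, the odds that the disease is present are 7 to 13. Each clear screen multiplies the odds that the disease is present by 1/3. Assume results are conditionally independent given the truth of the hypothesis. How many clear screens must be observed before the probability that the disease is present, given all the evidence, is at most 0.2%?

6

Prior odds = 7/13.
Likelihood ratio per clear screen = 1/3.
Target posterior odds = 0.002/0.998 = 1/499.
Need (7/13) × (1/3)ⁿ ≤ 1/499, i.e. (1/3)ⁿ ≤ 13/3493.
(1/3)⁵ = 1/243 is still above 13/3493 but (1/3)⁶ = 1/729 is at or below it, so n = 6.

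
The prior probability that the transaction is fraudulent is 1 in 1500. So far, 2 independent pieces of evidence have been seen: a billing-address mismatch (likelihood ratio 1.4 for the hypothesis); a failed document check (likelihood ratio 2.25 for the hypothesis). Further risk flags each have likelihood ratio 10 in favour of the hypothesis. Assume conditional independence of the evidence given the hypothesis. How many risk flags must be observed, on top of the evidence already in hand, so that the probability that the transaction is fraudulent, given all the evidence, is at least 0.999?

6

Prior odds = (1/1500)/(1499/1500) = 1/1499.
Combined Bayes factor of the evidence already in hand = 1.4 × 2.25 = 3.15.
Odds after that evidence = (1/1499) × 3.15 = 63/29980.
Target odds = 0.999/0.001 = 999.
Need 10ⁿ ≥ 999 ÷ (63/29980) = 3327780/7.
10⁵ = 100000 falls short of 3327780/7 but 10⁶ = 1000000 reaches it, so n = 6.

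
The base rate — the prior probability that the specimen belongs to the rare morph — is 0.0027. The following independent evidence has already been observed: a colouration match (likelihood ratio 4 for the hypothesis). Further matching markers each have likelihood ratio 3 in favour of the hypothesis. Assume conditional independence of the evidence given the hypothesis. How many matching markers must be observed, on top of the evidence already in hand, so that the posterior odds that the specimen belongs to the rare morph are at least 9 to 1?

7

Prior odds = 0.0027/0.9973 = 27/9973.
Bayes factor of the evidence already in hand = 4.
Odds after that evidence = (27/9973) × 4 = 108/9973.
Target odds = 9.
Need 3ⁿ ≥ 9 ÷ (108/9973) = 9973/12.
3⁶ = 729 falls short of 9973/12 but 3⁷ = 2187 reaches it, so n = 7.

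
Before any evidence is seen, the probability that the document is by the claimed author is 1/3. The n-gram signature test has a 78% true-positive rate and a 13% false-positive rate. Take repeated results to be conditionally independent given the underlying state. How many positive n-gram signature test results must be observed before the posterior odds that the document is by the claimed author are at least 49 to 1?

Prior odds: (1/3) ÷ (2/3) = 0.5.
Likelihood ratio of a positive result = 0.78/0.13 = 6.
Target odds = 49.
Need 0.5 × 6ⁿ ≥ 49, i.e. 6ⁿ ≥ 98.
6² = 36 falls short of 98 but 6³ = 216 reaches it, so n = 3.

3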